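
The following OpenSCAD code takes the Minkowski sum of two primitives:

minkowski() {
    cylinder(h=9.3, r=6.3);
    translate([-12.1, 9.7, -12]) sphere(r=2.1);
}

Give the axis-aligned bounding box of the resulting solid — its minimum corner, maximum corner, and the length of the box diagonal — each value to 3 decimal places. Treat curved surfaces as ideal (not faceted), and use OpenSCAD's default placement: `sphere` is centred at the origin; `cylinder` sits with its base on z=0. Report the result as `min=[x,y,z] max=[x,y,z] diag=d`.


A = translate([-12.1, 9.7, -12]) sphere(r=2.1) → bbox [-14.2,7.6,-14.1] .. [-10,11.8,-9.9]
B = cylinder(h=9.3, r=6.3) → bbox [-6.3,-6.3,0] .. [6.3,6.3,9.3]
lo = A.lo+B.lo = [-14.2-6.3, 7.6-6.3, -14.1+0] = [-20.500,1.300,-14.100]
hi = A.hi+B.hi = [-10+6.3, 11.8+6.3, -9.9+9.3] = [-3.700,18.100,-0.600]
diag = √(16.8²+16.8²+13.5²) = √746.73 = 27.326

min=[-20.500,1.300,-14.100] max=[-3.700,18.100,-0.600] diag=27.326


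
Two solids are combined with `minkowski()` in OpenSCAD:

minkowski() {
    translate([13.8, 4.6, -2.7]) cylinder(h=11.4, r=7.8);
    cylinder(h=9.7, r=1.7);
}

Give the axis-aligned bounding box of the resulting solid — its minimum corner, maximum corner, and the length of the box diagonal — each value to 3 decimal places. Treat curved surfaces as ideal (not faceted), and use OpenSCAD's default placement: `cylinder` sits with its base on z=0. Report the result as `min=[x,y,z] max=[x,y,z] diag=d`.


min=[4.300,-4.900,-2.700] max=[23.300,14.100,18.400] diag=34.164

A = translate([13.8, 4.6, -2.7]) cylinder(h=11.4, r=7.8) → bbox [6,-3.2,-2.7] .. [21.6,12.4,8.7]
B = cylinder(h=9.7, r=1.7) → bbox [-1.7,-1.7,0] .. [1.7,1.7,9.7]
lo = A.lo+B.lo = [6-1.7, -3.2-1.7, -2.7+0] = [4.300,-4.900,-2.700]
hi = A.hi+B.hi = [21.6+1.7, 12.4+1.7, 8.7+9.7] = [23.300,14.100,18.400]
diag = √(19²+19²+21.1²) = √1167.21 = 34.164


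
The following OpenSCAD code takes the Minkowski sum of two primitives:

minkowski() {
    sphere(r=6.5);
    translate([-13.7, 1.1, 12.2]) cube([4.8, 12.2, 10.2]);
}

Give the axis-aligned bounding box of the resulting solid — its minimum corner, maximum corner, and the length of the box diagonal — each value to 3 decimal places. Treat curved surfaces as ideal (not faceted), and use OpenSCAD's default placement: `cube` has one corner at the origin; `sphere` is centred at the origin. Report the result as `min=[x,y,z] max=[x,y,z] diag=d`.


min=[-20.200,-5.400,5.700] max=[-2.400,19.800,28.900] diag=38.602

A = translate([-13.7, 1.1, 12.2]) cube([4.8, 12.2, 10.2]) → bbox [-13.7,1.1,12.2] .. [-8.9,13.3,22.4]
B = sphere(r=6.5) → bbox [-6.5,-6.5,-6.5] .. [6.5,6.5,6.5]
lo = A.lo+B.lo = [-13.7-6.5, 1.1-6.5, 12.2-6.5] = [-20.200,-5.400,5.700]
hi = A.hi+B.hi = [-8.9+6.5, 13.3+6.5, 22.4+6.5] = [-2.400,19.800,28.900]
diag = √(17.8²+25.2²+23.2²) = √1490.12 = 38.602


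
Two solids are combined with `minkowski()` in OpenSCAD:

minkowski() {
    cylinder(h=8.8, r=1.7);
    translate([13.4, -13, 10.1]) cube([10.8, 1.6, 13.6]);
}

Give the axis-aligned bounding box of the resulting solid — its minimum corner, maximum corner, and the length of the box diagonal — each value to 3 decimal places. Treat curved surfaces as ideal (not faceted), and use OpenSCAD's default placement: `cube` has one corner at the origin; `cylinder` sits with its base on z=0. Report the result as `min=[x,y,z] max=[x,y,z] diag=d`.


min=[11.700,-14.700,10.100] max=[25.900,-9.700,32.500] diag=26.989

A = translate([13.4, -13, 10.1]) cube([10.8, 1.6, 13.6]) → bbox [13.4,-13,10.1] .. [24.2,-11.4,23.7]
B = cylinder(h=8.8, r=1.7) → bbox [-1.7,-1.7,0] .. [1.7,1.7,8.8]
lo = A.lo+B.lo = [13.4-1.7, -13-1.7, 10.1+0] = [11.700,-14.700,10.100]
hi = A.hi+B.hi = [24.2+1.7, -11.4+1.7, 23.7+8.8] = [25.900,-9.700,32.500]
diag = √(14.2²+5²+22.4²) = √728.4 = 26.989


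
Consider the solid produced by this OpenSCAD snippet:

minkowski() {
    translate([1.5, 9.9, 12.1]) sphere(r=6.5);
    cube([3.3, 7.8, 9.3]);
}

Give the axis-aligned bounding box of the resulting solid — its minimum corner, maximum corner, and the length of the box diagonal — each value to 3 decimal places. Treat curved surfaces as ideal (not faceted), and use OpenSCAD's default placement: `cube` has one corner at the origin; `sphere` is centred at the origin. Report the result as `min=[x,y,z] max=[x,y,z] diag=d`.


min=[-5.000,3.400,5.600] max=[11.300,24.200,27.900] diag=34.578

A = translate([1.5, 9.9, 12.1]) sphere(r=6.5) → bbox [-5,3.4,5.6] .. [8,16.4,18.6]
B = cube([3.3, 7.8, 9.3]) → bbox [0,0,0] .. [3.3,7.8,9.3]
lo = A.lo+B.lo = [-5+0, 3.4+0, 5.6+0] = [-5.000,3.400,5.600]
hi = A.hi+B.hi = [8+3.3, 16.4+7.8, 18.6+9.3] = [11.300,24.200,27.900]
diag = √(16.3²+20.8²+22.3²) = √1195.62 = 34.578


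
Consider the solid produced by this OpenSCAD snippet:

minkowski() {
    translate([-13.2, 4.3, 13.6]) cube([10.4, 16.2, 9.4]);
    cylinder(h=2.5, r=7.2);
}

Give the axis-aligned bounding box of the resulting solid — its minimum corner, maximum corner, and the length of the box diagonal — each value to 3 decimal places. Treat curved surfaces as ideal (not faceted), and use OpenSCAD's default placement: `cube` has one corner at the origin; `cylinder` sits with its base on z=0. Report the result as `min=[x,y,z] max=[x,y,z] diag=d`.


A = translate([-13.2, 4.3, 13.6]) cube([10.4, 16.2, 9.4]) → bbox [-13.2,4.3,13.6] .. [-2.8,20.5,23]
B = cylinder(h=2.5, r=7.2) → bbox [-7.2,-7.2,0] .. [7.2,7.2,2.5]
lo = A.lo+B.lo = [-13.2-7.2, 4.3-7.2, 13.6+0] = [-20.400,-2.900,13.600]
hi = A.hi+B.hi = [-2.8+7.2, 20.5+7.2, 23+2.5] = [4.400,27.700,25.500]
diag = √(24.8²+30.6²+11.9²) = √1693.01 = 41.146

min=[-20.400,-2.900,13.600] max=[4.400,27.700,25.500] diag=41.146


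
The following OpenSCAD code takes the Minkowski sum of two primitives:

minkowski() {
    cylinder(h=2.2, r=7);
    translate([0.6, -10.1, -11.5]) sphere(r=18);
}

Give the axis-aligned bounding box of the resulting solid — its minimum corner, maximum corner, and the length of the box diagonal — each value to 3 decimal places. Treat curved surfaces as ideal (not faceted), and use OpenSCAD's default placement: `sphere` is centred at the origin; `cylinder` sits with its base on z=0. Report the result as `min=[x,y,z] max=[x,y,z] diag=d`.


A = translate([0.6, -10.1, -11.5]) sphere(r=18) → bbox [-17.4,-28.1,-29.5] .. [18.6,7.9,6.5]
B = cylinder(h=2.2, r=7) → bbox [-7,-7,0] .. [7,7,2.2]
lo = A.lo+B.lo = [-17.4-7, -28.1-7, -29.5+0] = [-24.400,-35.100,-29.500]
hi = A.hi+B.hi = [18.6+7, 7.9+7, 6.5+2.2] = [25.600,14.900,8.700]
diag = √(50²+50²+38.2²) = √6459.24 = 80.369

min=[-24.400,-35.100,-29.500] max=[25.600,14.900,8.700] diag=80.369


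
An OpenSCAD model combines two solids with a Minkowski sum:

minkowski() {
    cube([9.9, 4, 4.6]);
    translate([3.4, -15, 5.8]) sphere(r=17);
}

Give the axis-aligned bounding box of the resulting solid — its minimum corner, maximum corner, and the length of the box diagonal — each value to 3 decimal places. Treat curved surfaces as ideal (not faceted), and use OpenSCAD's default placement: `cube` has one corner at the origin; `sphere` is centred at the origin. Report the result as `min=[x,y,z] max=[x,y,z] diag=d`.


min=[-13.600,-32.000,-11.200] max=[30.300,6.000,27.400] diag=69.722

A = translate([3.4, -15, 5.8]) sphere(r=17) → bbox [-13.6,-32,-11.2] .. [20.4,2,22.8]
B = cube([9.9, 4, 4.6]) → bbox [0,0,0] .. [9.9,4,4.6]
lo = A.lo+B.lo = [-13.6+0, -32+0, -11.2+0] = [-13.600,-32.000,-11.200]
hi = A.hi+B.hi = [20.4+9.9, 2+4, 22.8+4.6] = [30.300,6.000,27.400]
diag = √(43.9²+38²+38.6²) = √4861.17 = 69.722


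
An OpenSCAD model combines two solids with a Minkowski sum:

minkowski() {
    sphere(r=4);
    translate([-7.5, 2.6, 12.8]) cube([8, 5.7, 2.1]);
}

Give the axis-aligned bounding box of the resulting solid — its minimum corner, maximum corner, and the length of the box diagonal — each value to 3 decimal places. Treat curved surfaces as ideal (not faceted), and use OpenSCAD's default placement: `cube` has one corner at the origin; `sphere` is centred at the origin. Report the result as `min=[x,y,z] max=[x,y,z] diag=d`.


A = translate([-7.5, 2.6, 12.8]) cube([8, 5.7, 2.1]) → bbox [-7.5,2.6,12.8] .. [0.5,8.3,14.9]
B = sphere(r=4) → bbox [-4,-4,-4] .. [4,4,4]
lo = A.lo+B.lo = [-7.5-4, 2.6-4, 12.8-4] = [-11.500,-1.400,8.800]
hi = A.hi+B.hi = [0.5+4, 8.3+4, 14.9+4] = [4.500,12.300,18.900]
diag = √(16²+13.7²+10.1²) = √545.7 = 23.360

min=[-11.500,-1.400,8.800] max=[4.500,12.300,18.900] diag=23.360


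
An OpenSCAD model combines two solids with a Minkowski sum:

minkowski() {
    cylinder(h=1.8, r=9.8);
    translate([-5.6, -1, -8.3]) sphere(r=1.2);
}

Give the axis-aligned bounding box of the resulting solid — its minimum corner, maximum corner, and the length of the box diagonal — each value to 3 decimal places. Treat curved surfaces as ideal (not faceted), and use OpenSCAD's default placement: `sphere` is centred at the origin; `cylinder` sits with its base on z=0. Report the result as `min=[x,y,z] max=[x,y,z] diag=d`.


A = translate([-5.6, -1, -8.3]) sphere(r=1.2) → bbox [-6.8,-2.2,-9.5] .. [-4.4,0.2,-7.1]
B = cylinder(h=1.8, r=9.8) → bbox [-9.8,-9.8,0] .. [9.8,9.8,1.8]
lo = A.lo+B.lo = [-6.8-9.8, -2.2-9.8, -9.5+0] = [-16.600,-12.000,-9.500]
hi = A.hi+B.hi = [-4.4+9.8, 0.2+9.8, -7.1+1.8] = [5.400,10.000,-5.300]
diag = √(22²+22²+4.2²) = √985.64 = 31.395

min=[-16.600,-12.000,-9.500] max=[5.400,10.000,-5.300] diag=31.395


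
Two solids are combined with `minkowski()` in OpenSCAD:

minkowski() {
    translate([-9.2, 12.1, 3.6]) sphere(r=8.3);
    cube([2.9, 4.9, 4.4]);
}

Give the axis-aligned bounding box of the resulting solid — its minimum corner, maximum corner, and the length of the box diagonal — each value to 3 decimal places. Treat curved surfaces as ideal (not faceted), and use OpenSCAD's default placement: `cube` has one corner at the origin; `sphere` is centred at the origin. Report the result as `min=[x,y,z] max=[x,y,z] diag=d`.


A = translate([-9.2, 12.1, 3.6]) sphere(r=8.3) → bbox [-17.5,3.8,-4.7] .. [-0.9,20.4,11.9]
B = cube([2.9, 4.9, 4.4]) → bbox [0,0,0] .. [2.9,4.9,4.4]
lo = A.lo+B.lo = [-17.5+0, 3.8+0, -4.7+0] = [-17.500,3.800,-4.700]
hi = A.hi+B.hi = [-0.9+2.9, 20.4+4.9, 11.9+4.4] = [2.000,25.300,16.300]
diag = √(19.5²+21.5²+21²) = √1283.5 = 35.826

min=[-17.500,3.800,-4.700] max=[2.000,25.300,16.300] diag=35.826


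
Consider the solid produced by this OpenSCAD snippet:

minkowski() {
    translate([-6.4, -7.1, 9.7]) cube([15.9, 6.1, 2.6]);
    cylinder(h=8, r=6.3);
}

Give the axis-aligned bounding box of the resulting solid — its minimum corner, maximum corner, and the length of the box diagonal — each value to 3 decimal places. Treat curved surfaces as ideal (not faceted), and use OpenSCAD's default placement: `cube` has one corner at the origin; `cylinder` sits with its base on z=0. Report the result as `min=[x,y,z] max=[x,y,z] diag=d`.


min=[-12.700,-13.400,9.700] max=[15.800,5.300,20.300] diag=35.697

A = translate([-6.4, -7.1, 9.7]) cube([15.9, 6.1, 2.6]) → bbox [-6.4,-7.1,9.7] .. [9.5,-1,12.3]
B = cylinder(h=8, r=6.3) → bbox [-6.3,-6.3,0] .. [6.3,6.3,8]
lo = A.lo+B.lo = [-6.4-6.3, -7.1-6.3, 9.7+0] = [-12.700,-13.400,9.700]
hi = A.hi+B.hi = [9.5+6.3, -1+6.3, 12.3+8] = [15.800,5.300,20.300]
diag = √(28.5²+18.7²+10.6²) = √1274.3 = 35.697


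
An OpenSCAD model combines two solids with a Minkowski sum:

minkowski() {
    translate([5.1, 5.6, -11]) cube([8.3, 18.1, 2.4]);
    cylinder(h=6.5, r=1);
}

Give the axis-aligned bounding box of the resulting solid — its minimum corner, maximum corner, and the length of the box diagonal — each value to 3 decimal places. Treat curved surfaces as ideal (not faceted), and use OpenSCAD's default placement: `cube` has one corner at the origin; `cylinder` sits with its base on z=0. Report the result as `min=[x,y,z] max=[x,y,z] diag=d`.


A = translate([5.1, 5.6, -11]) cube([8.3, 18.1, 2.4]) → bbox [5.1,5.6,-11] .. [13.4,23.7,-8.6]
B = cylinder(h=6.5, r=1) → bbox [-1,-1,0] .. [1,1,6.5]
lo = A.lo+B.lo = [5.1-1, 5.6-1, -11+0] = [4.100,4.600,-11.000]
hi = A.hi+B.hi = [13.4+1, 23.7+1, -8.6+6.5] = [14.400,24.700,-2.100]
diag = √(10.3²+20.1²+8.9²) = √589.31 = 24.276

min=[4.100,4.600,-11.000] max=[14.400,24.700,-2.100] diag=24.276


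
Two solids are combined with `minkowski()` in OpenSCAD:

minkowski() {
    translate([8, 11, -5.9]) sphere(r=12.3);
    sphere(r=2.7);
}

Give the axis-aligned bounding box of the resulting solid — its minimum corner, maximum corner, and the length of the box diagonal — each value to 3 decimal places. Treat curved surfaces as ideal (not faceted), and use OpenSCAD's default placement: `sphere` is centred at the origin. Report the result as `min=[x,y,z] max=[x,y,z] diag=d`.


min=[-7.000,-4.000,-20.900] max=[23.000,26.000,9.100] diag=51.962

A = translate([8, 11, -5.9]) sphere(r=12.3) → bbox [-4.3,-1.3,-18.2] .. [20.3,23.3,6.4]
B = sphere(r=2.7) → bbox [-2.7,-2.7,-2.7] .. [2.7,2.7,2.7]
lo = A.lo+B.lo = [-4.3-2.7, -1.3-2.7, -18.2-2.7] = [-7.000,-4.000,-20.900]
hi = A.hi+B.hi = [20.3+2.7, 23.3+2.7, 6.4+2.7] = [23.000,26.000,9.100]
diag = √(30²+30²+30²) = √2700 = 51.962


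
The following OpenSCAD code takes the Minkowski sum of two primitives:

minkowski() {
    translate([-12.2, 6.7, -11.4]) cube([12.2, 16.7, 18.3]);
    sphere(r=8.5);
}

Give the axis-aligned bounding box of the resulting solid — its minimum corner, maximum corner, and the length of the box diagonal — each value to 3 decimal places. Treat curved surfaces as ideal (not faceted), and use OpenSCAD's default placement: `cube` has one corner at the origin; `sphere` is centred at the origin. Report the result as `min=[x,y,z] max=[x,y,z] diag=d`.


A = translate([-12.2, 6.7, -11.4]) cube([12.2, 16.7, 18.3]) → bbox [-12.2,6.7,-11.4] .. [0,23.4,6.9]
B = sphere(r=8.5) → bbox [-8.5,-8.5,-8.5] .. [8.5,8.5,8.5]
lo = A.lo+B.lo = [-12.2-8.5, 6.7-8.5, -11.4-8.5] = [-20.700,-1.800,-19.900]
hi = A.hi+B.hi = [0+8.5, 23.4+8.5, 6.9+8.5] = [8.500,31.900,15.400]
diag = √(29.2²+33.7²+35.3²) = √3234.42 = 56.872

min=[-20.700,-1.800,-19.900] max=[8.500,31.900,15.400] diag=56.872


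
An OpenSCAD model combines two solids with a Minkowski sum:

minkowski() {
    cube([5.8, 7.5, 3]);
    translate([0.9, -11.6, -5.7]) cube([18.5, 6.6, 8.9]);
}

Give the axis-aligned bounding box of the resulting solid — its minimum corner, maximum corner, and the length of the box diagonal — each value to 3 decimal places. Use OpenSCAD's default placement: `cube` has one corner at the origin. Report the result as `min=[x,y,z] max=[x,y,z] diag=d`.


min=[0.900,-11.600,-5.700] max=[25.200,2.500,6.200] diag=30.511

A = translate([0.9, -11.6, -5.7]) cube([18.5, 6.6, 8.9]) → bbox [0.9,-11.6,-5.7] .. [19.4,-5,3.2]
B = cube([5.8, 7.5, 3]) → bbox [0,0,0] .. [5.8,7.5,3]
lo = A.lo+B.lo = [0.9+0, -11.6+0, -5.7+0] = [0.900,-11.600,-5.700]
hi = A.hi+B.hi = [19.4+5.8, -5+7.5, 3.2+3] = [25.200,2.500,6.200]
diag = √(24.3²+14.1²+11.9²) = √930.91 = 30.511


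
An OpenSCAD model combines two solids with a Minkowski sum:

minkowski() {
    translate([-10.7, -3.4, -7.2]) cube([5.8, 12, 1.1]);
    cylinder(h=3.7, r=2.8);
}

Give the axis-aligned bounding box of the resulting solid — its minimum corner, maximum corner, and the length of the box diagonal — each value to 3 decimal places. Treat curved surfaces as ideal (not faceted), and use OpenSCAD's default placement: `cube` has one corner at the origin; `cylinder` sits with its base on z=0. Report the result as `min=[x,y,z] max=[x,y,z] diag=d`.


min=[-13.500,-6.200,-7.200] max=[-2.100,11.400,-2.400] diag=21.512

A = translate([-10.7, -3.4, -7.2]) cube([5.8, 12, 1.1]) → bbox [-10.7,-3.4,-7.2] .. [-4.9,8.6,-6.1]
B = cylinder(h=3.7, r=2.8) → bbox [-2.8,-2.8,0] .. [2.8,2.8,3.7]
lo = A.lo+B.lo = [-10.7-2.8, -3.4-2.8, -7.2+0] = [-13.500,-6.200,-7.200]
hi = A.hi+B.hi = [-4.9+2.8, 8.6+2.8, -6.1+3.7] = [-2.100,11.400,-2.400]
diag = √(11.4²+17.6²+4.8²) = √462.76 = 21.512


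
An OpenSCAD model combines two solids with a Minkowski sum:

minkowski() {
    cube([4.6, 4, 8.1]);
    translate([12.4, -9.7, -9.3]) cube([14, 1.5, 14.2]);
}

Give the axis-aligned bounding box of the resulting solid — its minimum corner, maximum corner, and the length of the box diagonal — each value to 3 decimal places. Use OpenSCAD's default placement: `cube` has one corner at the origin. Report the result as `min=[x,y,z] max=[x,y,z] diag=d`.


A = translate([12.4, -9.7, -9.3]) cube([14, 1.5, 14.2]) → bbox [12.4,-9.7,-9.3] .. [26.4,-8.2,4.9]
B = cube([4.6, 4, 8.1]) → bbox [0,0,0] .. [4.6,4,8.1]
lo = A.lo+B.lo = [12.4+0, -9.7+0, -9.3+0] = [12.400,-9.700,-9.300]
hi = A.hi+B.hi = [26.4+4.6, -8.2+4, 4.9+8.1] = [31.000,-4.200,13.000]
diag = √(18.6²+5.5²+22.3²) = √873.5 = 29.555

min=[12.400,-9.700,-9.300] max=[31.000,-4.200,13.000] diag=29.555


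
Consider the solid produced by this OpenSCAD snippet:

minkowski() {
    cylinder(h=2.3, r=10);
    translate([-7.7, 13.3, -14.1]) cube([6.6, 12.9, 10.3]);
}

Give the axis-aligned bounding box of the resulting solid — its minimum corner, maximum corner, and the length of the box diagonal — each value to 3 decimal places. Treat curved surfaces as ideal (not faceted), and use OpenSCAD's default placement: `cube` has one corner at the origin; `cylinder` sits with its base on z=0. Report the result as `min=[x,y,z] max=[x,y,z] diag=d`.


A = translate([-7.7, 13.3, -14.1]) cube([6.6, 12.9, 10.3]) → bbox [-7.7,13.3,-14.1] .. [-1.1,26.2,-3.8]
B = cylinder(h=2.3, r=10) → bbox [-10,-10,0] .. [10,10,2.3]
lo = A.lo+B.lo = [-7.7-10, 13.3-10, -14.1+0] = [-17.700,3.300,-14.100]
hi = A.hi+B.hi = [-1.1+10, 26.2+10, -3.8+2.3] = [8.900,36.200,-1.500]
diag = √(26.6²+32.9²+12.6²) = √1948.73 = 44.144

min=[-17.700,3.300,-14.100] max=[8.900,36.200,-1.500] diag=44.144


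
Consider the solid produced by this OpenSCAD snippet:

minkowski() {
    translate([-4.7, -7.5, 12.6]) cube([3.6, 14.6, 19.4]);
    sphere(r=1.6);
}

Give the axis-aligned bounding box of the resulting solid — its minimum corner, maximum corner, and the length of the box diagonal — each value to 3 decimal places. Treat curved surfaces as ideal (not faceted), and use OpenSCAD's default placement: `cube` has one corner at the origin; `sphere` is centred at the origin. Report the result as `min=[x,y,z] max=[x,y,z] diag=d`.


A = translate([-4.7, -7.5, 12.6]) cube([3.6, 14.6, 19.4]) → bbox [-4.7,-7.5,12.6] .. [-1.1,7.1,32]
B = sphere(r=1.6) → bbox [-1.6,-1.6,-1.6] .. [1.6,1.6,1.6]
lo = A.lo+B.lo = [-4.7-1.6, -7.5-1.6, 12.6-1.6] = [-6.300,-9.100,11.000]
hi = A.hi+B.hi = [-1.1+1.6, 7.1+1.6, 32+1.6] = [0.500,8.700,33.600]
diag = √(6.8²+17.8²+22.6²) = √873.84 = 29.561

min=[-6.300,-9.100,11.000] max=[0.500,8.700,33.600] diag=29.561


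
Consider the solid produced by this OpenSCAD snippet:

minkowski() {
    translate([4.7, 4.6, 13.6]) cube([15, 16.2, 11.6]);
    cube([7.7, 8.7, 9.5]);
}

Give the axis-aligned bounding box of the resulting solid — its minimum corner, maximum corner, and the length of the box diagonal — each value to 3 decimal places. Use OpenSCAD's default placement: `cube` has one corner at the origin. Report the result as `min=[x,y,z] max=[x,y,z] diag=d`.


min=[4.700,4.600,13.600] max=[27.400,29.500,34.700] diag=39.756

A = translate([4.7, 4.6, 13.6]) cube([15, 16.2, 11.6]) → bbox [4.7,4.6,13.6] .. [19.7,20.8,25.2]
B = cube([7.7, 8.7, 9.5]) → bbox [0,0,0] .. [7.7,8.7,9.5]
lo = A.lo+B.lo = [4.7+0, 4.6+0, 13.6+0] = [4.700,4.600,13.600]
hi = A.hi+B.hi = [19.7+7.7, 20.8+8.7, 25.2+9.5] = [27.400,29.500,34.700]
diag = √(22.7²+24.9²+21.1²) = √1580.51 = 39.756


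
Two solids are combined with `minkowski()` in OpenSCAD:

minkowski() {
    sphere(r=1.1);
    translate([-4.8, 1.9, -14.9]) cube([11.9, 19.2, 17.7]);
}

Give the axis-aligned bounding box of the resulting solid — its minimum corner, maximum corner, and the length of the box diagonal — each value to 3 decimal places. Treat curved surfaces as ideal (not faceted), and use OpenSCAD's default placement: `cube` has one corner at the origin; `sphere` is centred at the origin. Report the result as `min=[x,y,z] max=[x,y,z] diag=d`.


min=[-5.900,0.800,-16.000] max=[8.200,22.200,3.900] diag=32.447

A = translate([-4.8, 1.9, -14.9]) cube([11.9, 19.2, 17.7]) → bbox [-4.8,1.9,-14.9] .. [7.1,21.1,2.8]
B = sphere(r=1.1) → bbox [-1.1,-1.1,-1.1] .. [1.1,1.1,1.1]
lo = A.lo+B.lo = [-4.8-1.1, 1.9-1.1, -14.9-1.1] = [-5.900,0.800,-16.000]
hi = A.hi+B.hi = [7.1+1.1, 21.1+1.1, 2.8+1.1] = [8.200,22.200,3.900]
diag = √(14.1²+21.4²+19.9²) = √1052.78 = 32.447


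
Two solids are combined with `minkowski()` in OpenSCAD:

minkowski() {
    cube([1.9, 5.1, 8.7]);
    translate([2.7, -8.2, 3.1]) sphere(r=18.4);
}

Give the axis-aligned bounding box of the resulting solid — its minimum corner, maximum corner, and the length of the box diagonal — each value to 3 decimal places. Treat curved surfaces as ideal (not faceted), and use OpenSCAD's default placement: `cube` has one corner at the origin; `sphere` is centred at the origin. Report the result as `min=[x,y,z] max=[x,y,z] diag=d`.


A = translate([2.7, -8.2, 3.1]) sphere(r=18.4) → bbox [-15.7,-26.6,-15.3] .. [21.1,10.2,21.5]
B = cube([1.9, 5.1, 8.7]) → bbox [0,0,0] .. [1.9,5.1,8.7]
lo = A.lo+B.lo = [-15.7+0, -26.6+0, -15.3+0] = [-15.700,-26.600,-15.300]
hi = A.hi+B.hi = [21.1+1.9, 10.2+5.1, 21.5+8.7] = [23.000,15.300,30.200]
diag = √(38.7²+41.9²+45.5²) = √5323.55 = 72.963

min=[-15.700,-26.600,-15.300] max=[23.000,15.300,30.200] diag=72.963


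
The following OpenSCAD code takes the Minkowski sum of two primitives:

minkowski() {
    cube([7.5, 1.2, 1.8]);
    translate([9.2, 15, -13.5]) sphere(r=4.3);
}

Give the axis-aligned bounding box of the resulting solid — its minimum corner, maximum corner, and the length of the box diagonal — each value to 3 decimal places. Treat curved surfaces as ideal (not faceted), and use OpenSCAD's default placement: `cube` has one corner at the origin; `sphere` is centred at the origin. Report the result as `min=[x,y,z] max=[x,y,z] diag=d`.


min=[4.900,10.700,-17.800] max=[21.000,20.500,-7.400] diag=21.527

A = translate([9.2, 15, -13.5]) sphere(r=4.3) → bbox [4.9,10.7,-17.8] .. [13.5,19.3,-9.2]
B = cube([7.5, 1.2, 1.8]) → bbox [0,0,0] .. [7.5,1.2,1.8]
lo = A.lo+B.lo = [4.9+0, 10.7+0, -17.8+0] = [4.900,10.700,-17.800]
hi = A.hi+B.hi = [13.5+7.5, 19.3+1.2, -9.2+1.8] = [21.000,20.500,-7.400]
diag = √(16.1²+9.8²+10.4²) = √463.41 = 21.527


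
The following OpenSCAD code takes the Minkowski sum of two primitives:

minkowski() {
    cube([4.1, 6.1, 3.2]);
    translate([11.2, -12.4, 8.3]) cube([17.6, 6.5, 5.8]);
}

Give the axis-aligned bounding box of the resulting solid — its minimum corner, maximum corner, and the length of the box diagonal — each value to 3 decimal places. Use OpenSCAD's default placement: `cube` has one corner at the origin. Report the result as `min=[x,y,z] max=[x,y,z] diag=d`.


min=[11.200,-12.400,8.300] max=[32.900,0.200,17.300] diag=26.658

A = translate([11.2, -12.4, 8.3]) cube([17.6, 6.5, 5.8]) → bbox [11.2,-12.4,8.3] .. [28.8,-5.9,14.1]
B = cube([4.1, 6.1, 3.2]) → bbox [0,0,0] .. [4.1,6.1,3.2]
lo = A.lo+B.lo = [11.2+0, -12.4+0, 8.3+0] = [11.200,-12.400,8.300]
hi = A.hi+B.hi = [28.8+4.1, -5.9+6.1, 14.1+3.2] = [32.900,0.200,17.300]
diag = √(21.7²+12.6²+9²) = √710.65 = 26.658


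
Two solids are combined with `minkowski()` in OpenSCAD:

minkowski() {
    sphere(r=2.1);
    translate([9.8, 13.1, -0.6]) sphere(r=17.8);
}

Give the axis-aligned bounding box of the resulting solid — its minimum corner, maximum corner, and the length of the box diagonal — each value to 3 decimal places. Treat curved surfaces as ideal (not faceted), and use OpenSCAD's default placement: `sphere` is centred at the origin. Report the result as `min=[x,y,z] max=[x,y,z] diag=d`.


A = translate([9.8, 13.1, -0.6]) sphere(r=17.8) → bbox [-8,-4.7,-18.4] .. [27.6,30.9,17.2]
B = sphere(r=2.1) → bbox [-2.1,-2.1,-2.1] .. [2.1,2.1,2.1]
lo = A.lo+B.lo = [-8-2.1, -4.7-2.1, -18.4-2.1] = [-10.100,-6.800,-20.500]
hi = A.hi+B.hi = [27.6+2.1, 30.9+2.1, 17.2+2.1] = [29.700,33.000,19.300]
diag = √(39.8²+39.8²+39.8²) = √4752.12 = 68.936

min=[-10.100,-6.800,-20.500] max=[29.700,33.000,19.300] diag=68.936


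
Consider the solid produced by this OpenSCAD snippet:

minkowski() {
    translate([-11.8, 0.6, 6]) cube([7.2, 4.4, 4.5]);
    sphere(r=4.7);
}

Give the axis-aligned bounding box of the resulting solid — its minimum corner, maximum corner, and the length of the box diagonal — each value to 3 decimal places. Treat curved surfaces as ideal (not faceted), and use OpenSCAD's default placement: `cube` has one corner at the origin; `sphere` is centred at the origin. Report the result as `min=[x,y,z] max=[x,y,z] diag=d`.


A = translate([-11.8, 0.6, 6]) cube([7.2, 4.4, 4.5]) → bbox [-11.8,0.6,6] .. [-4.6,5,10.5]
B = sphere(r=4.7) → bbox [-4.7,-4.7,-4.7] .. [4.7,4.7,4.7]
lo = A.lo+B.lo = [-11.8-4.7, 0.6-4.7, 6-4.7] = [-16.500,-4.100,1.300]
hi = A.hi+B.hi = [-4.6+4.7, 5+4.7, 10.5+4.7] = [0.100,9.700,15.200]
diag = √(16.6²+13.8²+13.9²) = √659.21 = 25.675

min=[-16.500,-4.100,1.300] max=[0.100,9.700,15.200] diag=25.675


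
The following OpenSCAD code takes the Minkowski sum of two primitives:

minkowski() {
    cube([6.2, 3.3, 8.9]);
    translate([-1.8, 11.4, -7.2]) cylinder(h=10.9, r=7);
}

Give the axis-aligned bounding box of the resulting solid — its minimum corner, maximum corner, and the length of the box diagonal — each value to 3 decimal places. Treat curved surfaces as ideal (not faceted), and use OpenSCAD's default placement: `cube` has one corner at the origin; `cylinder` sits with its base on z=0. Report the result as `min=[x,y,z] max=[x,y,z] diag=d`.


A = translate([-1.8, 11.4, -7.2]) cylinder(h=10.9, r=7) → bbox [-8.8,4.4,-7.2] .. [5.2,18.4,3.7]
B = cube([6.2, 3.3, 8.9]) → bbox [0,0,0] .. [6.2,3.3,8.9]
lo = A.lo+B.lo = [-8.8+0, 4.4+0, -7.2+0] = [-8.800,4.400,-7.200]
hi = A.hi+B.hi = [5.2+6.2, 18.4+3.3, 3.7+8.9] = [11.400,21.700,12.600]
diag = √(20.2²+17.3²+19.8²) = √1099.37 = 33.157

min=[-8.800,4.400,-7.200] max=[11.400,21.700,12.600] diag=33.157


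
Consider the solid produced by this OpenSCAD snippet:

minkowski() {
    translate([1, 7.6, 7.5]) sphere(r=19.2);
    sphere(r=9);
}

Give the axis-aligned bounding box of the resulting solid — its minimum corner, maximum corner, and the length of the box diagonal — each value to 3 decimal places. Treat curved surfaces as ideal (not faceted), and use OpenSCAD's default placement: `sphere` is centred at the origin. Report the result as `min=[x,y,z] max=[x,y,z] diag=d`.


min=[-27.200,-20.600,-20.700] max=[29.200,35.800,35.700] diag=97.688

A = translate([1, 7.6, 7.5]) sphere(r=19.2) → bbox [-18.2,-11.6,-11.7] .. [20.2,26.8,26.7]
B = sphere(r=9) → bbox [-9,-9,-9] .. [9,9,9]
lo = A.lo+B.lo = [-18.2-9, -11.6-9, -11.7-9] = [-27.200,-20.600,-20.700]
hi = A.hi+B.hi = [20.2+9, 26.8+9, 26.7+9] = [29.200,35.800,35.700]
diag = √(56.4²+56.4²+56.4²) = √9542.88 = 97.688


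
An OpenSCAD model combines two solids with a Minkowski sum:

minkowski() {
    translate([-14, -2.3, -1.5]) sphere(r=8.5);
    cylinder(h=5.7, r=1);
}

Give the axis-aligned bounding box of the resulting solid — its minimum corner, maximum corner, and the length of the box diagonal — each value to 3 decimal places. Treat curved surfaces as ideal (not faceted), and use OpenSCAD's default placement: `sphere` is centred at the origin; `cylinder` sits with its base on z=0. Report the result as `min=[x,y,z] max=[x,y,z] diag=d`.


A = translate([-14, -2.3, -1.5]) sphere(r=8.5) → bbox [-22.5,-10.8,-10] .. [-5.5,6.2,7]
B = cylinder(h=5.7, r=1) → bbox [-1,-1,0] .. [1,1,5.7]
lo = A.lo+B.lo = [-22.5-1, -10.8-1, -10+0] = [-23.500,-11.800,-10.000]
hi = A.hi+B.hi = [-5.5+1, 6.2+1, 7+5.7] = [-4.500,7.200,12.700]
diag = √(19²+19²+22.7²) = √1237.29 = 35.175

min=[-23.500,-11.800,-10.000] max=[-4.500,7.200,12.700] diag=35.175


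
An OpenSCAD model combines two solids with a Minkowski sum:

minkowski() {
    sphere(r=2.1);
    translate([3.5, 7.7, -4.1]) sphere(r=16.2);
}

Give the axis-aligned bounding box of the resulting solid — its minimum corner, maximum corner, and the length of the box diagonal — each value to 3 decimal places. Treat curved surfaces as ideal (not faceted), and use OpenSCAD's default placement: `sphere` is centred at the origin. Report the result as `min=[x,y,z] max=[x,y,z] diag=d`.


A = translate([3.5, 7.7, -4.1]) sphere(r=16.2) → bbox [-12.7,-8.5,-20.3] .. [19.7,23.9,12.1]
B = sphere(r=2.1) → bbox [-2.1,-2.1,-2.1] .. [2.1,2.1,2.1]
lo = A.lo+B.lo = [-12.7-2.1, -8.5-2.1, -20.3-2.1] = [-14.800,-10.600,-22.400]
hi = A.hi+B.hi = [19.7+2.1, 23.9+2.1, 12.1+2.1] = [21.800,26.000,14.200]
diag = √(36.6²+36.6²+36.6²) = √4018.68 = 63.393

min=[-14.800,-10.600,-22.400] max=[21.800,26.000,14.200] diag=63.393


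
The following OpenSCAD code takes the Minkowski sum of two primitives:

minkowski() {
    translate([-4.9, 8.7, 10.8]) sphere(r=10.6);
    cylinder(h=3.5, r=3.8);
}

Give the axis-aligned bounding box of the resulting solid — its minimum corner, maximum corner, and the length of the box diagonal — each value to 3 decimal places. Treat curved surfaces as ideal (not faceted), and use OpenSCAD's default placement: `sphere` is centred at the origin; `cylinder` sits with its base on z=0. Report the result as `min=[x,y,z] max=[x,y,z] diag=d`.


min=[-19.300,-5.700,0.200] max=[9.500,23.100,24.900] diag=47.634

A = translate([-4.9, 8.7, 10.8]) sphere(r=10.6) → bbox [-15.5,-1.9,0.2] .. [5.7,19.3,21.4]
B = cylinder(h=3.5, r=3.8) → bbox [-3.8,-3.8,0] .. [3.8,3.8,3.5]
lo = A.lo+B.lo = [-15.5-3.8, -1.9-3.8, 0.2+0] = [-19.300,-5.700,0.200]
hi = A.hi+B.hi = [5.7+3.8, 19.3+3.8, 21.4+3.5] = [9.500,23.100,24.900]
diag = √(28.8²+28.8²+24.7²) = √2268.97 = 47.634


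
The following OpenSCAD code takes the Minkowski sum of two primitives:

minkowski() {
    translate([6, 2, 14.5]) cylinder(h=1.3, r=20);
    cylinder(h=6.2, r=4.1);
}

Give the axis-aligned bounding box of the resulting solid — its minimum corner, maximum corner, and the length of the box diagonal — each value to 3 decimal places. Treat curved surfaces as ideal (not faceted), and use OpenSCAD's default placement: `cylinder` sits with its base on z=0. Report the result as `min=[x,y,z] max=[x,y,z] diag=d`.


A = translate([6, 2, 14.5]) cylinder(h=1.3, r=20) → bbox [-14,-18,14.5] .. [26,22,15.8]
B = cylinder(h=6.2, r=4.1) → bbox [-4.1,-4.1,0] .. [4.1,4.1,6.2]
lo = A.lo+B.lo = [-14-4.1, -18-4.1, 14.5+0] = [-18.100,-22.100,14.500]
hi = A.hi+B.hi = [26+4.1, 22+4.1, 15.8+6.2] = [30.100,26.100,22.000]
diag = √(48.2²+48.2²+7.5²) = √4702.73 = 68.576

min=[-18.100,-22.100,14.500] max=[30.100,26.100,22.000] diag=68.576


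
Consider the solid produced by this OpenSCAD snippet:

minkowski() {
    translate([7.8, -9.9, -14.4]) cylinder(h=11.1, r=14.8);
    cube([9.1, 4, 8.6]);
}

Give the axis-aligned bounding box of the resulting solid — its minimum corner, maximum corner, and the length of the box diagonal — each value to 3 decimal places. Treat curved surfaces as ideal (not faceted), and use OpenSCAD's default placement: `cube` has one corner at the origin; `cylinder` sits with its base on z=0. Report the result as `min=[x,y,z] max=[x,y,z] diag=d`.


min=[-7.000,-24.700,-14.400] max=[31.700,8.900,5.300] diag=54.907

A = translate([7.8, -9.9, -14.4]) cylinder(h=11.1, r=14.8) → bbox [-7,-24.7,-14.4] .. [22.6,4.9,-3.3]
B = cube([9.1, 4, 8.6]) → bbox [0,0,0] .. [9.1,4,8.6]
lo = A.lo+B.lo = [-7+0, -24.7+0, -14.4+0] = [-7.000,-24.700,-14.400]
hi = A.hi+B.hi = [22.6+9.1, 4.9+4, -3.3+8.6] = [31.700,8.900,5.300]
diag = √(38.7²+33.6²+19.7²) = √3014.74 = 54.907


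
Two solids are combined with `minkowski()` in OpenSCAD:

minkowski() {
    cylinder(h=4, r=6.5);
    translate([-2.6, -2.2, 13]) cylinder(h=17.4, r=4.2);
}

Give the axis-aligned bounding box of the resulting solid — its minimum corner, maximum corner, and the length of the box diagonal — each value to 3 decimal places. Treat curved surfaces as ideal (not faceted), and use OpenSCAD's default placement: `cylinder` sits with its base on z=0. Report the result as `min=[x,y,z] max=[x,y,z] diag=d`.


min=[-13.300,-12.900,13.000] max=[8.100,8.500,34.400] diag=37.066

A = translate([-2.6, -2.2, 13]) cylinder(h=17.4, r=4.2) → bbox [-6.8,-6.4,13] .. [1.6,2,30.4]
B = cylinder(h=4, r=6.5) → bbox [-6.5,-6.5,0] .. [6.5,6.5,4]
lo = A.lo+B.lo = [-6.8-6.5, -6.4-6.5, 13+0] = [-13.300,-12.900,13.000]
hi = A.hi+B.hi = [1.6+6.5, 2+6.5, 30.4+4] = [8.100,8.500,34.400]
diag = √(21.4²+21.4²+21.4²) = √1373.88 = 37.066


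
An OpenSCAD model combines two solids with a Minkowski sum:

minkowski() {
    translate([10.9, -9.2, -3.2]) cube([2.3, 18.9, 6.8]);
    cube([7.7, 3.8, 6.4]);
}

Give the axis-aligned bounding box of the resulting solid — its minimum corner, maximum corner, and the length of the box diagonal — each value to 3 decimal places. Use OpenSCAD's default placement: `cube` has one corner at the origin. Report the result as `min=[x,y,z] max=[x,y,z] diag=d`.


A = translate([10.9, -9.2, -3.2]) cube([2.3, 18.9, 6.8]) → bbox [10.9,-9.2,-3.2] .. [13.2,9.7,3.6]
B = cube([7.7, 3.8, 6.4]) → bbox [0,0,0] .. [7.7,3.8,6.4]
lo = A.lo+B.lo = [10.9+0, -9.2+0, -3.2+0] = [10.900,-9.200,-3.200]
hi = A.hi+B.hi = [13.2+7.7, 9.7+3.8, 3.6+6.4] = [20.900,13.500,10.000]
diag = √(10²+22.7²+13.2²) = √789.53 = 28.099

min=[10.900,-9.200,-3.200] max=[20.900,13.500,10.000] diag=28.099


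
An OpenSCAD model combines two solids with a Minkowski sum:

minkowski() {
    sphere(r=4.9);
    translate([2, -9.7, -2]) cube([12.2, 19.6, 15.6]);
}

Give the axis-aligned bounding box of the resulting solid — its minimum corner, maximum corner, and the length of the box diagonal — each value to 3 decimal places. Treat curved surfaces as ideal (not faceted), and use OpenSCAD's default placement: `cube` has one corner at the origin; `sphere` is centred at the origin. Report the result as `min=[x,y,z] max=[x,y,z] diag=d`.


min=[-2.900,-14.600,-6.900] max=[19.100,14.800,18.500] diag=44.649

A = translate([2, -9.7, -2]) cube([12.2, 19.6, 15.6]) → bbox [2,-9.7,-2] .. [14.2,9.9,13.6]
B = sphere(r=4.9) → bbox [-4.9,-4.9,-4.9] .. [4.9,4.9,4.9]
lo = A.lo+B.lo = [2-4.9, -9.7-4.9, -2-4.9] = [-2.900,-14.600,-6.900]
hi = A.hi+B.hi = [14.2+4.9, 9.9+4.9, 13.6+4.9] = [19.100,14.800,18.500]
diag = √(22²+29.4²+25.4²) = √1993.52 = 44.649


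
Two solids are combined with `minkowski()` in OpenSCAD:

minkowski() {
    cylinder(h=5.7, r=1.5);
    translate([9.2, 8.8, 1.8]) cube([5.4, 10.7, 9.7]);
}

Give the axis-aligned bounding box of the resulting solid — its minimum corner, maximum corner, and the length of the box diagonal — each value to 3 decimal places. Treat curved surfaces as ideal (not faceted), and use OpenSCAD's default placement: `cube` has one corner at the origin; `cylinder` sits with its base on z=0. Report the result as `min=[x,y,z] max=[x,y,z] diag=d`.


min=[7.700,7.300,1.800] max=[16.100,21.000,17.200] diag=22.258

A = translate([9.2, 8.8, 1.8]) cube([5.4, 10.7, 9.7]) → bbox [9.2,8.8,1.8] .. [14.6,19.5,11.5]
B = cylinder(h=5.7, r=1.5) → bbox [-1.5,-1.5,0] .. [1.5,1.5,5.7]
lo = A.lo+B.lo = [9.2-1.5, 8.8-1.5, 1.8+0] = [7.700,7.300,1.800]
hi = A.hi+B.hi = [14.6+1.5, 19.5+1.5, 11.5+5.7] = [16.100,21.000,17.200]
diag = √(8.4²+13.7²+15.4²) = √495.41 = 22.258


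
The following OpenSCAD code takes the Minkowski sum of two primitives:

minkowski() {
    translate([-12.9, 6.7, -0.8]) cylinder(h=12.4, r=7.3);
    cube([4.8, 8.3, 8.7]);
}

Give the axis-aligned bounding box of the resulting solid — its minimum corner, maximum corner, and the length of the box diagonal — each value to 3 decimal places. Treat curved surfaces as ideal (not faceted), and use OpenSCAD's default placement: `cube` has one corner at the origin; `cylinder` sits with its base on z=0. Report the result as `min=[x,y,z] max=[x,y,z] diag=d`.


A = translate([-12.9, 6.7, -0.8]) cylinder(h=12.4, r=7.3) → bbox [-20.2,-0.6,-0.8] .. [-5.6,14,11.6]
B = cube([4.8, 8.3, 8.7]) → bbox [0,0,0] .. [4.8,8.3,8.7]
lo = A.lo+B.lo = [-20.2+0, -0.6+0, -0.8+0] = [-20.200,-0.600,-0.800]
hi = A.hi+B.hi = [-5.6+4.8, 14+8.3, 11.6+8.7] = [-0.800,22.300,20.300]
diag = √(19.4²+22.9²+21.1²) = √1345.98 = 36.688

min=[-20.200,-0.600,-0.800] max=[-0.800,22.300,20.300] diag=36.688


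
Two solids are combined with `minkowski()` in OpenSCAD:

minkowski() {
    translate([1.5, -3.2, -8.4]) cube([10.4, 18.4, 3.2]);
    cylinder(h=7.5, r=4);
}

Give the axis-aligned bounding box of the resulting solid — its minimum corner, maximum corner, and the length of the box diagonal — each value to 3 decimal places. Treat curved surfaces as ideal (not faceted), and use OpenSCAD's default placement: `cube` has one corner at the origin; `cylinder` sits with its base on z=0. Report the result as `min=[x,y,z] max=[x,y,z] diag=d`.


A = translate([1.5, -3.2, -8.4]) cube([10.4, 18.4, 3.2]) → bbox [1.5,-3.2,-8.4] .. [11.9,15.2,-5.2]
B = cylinder(h=7.5, r=4) → bbox [-4,-4,0] .. [4,4,7.5]
lo = A.lo+B.lo = [1.5-4, -3.2-4, -8.4+0] = [-2.500,-7.200,-8.400]
hi = A.hi+B.hi = [11.9+4, 15.2+4, -5.2+7.5] = [15.900,19.200,2.300]
diag = √(18.4²+26.4²+10.7²) = √1150.01 = 33.912

min=[-2.500,-7.200,-8.400] max=[15.900,19.200,2.300] diag=33.912


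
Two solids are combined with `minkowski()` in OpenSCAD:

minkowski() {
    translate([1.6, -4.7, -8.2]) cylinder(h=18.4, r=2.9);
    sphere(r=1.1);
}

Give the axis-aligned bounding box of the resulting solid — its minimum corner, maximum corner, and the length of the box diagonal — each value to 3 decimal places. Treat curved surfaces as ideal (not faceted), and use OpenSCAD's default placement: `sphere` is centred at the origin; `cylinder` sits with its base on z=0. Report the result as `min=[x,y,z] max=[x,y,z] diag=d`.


A = translate([1.6, -4.7, -8.2]) cylinder(h=18.4, r=2.9) → bbox [-1.3,-7.6,-8.2] .. [4.5,-1.8,10.2]
B = sphere(r=1.1) → bbox [-1.1,-1.1,-1.1] .. [1.1,1.1,1.1]
lo = A.lo+B.lo = [-1.3-1.1, -7.6-1.1, -8.2-1.1] = [-2.400,-8.700,-9.300]
hi = A.hi+B.hi = [4.5+1.1, -1.8+1.1, 10.2+1.1] = [5.600,-0.700,11.300]
diag = √(8²+8²+20.6²) = √552.36 = 23.502

min=[-2.400,-8.700,-9.300] max=[5.600,-0.700,11.300] diag=23.502


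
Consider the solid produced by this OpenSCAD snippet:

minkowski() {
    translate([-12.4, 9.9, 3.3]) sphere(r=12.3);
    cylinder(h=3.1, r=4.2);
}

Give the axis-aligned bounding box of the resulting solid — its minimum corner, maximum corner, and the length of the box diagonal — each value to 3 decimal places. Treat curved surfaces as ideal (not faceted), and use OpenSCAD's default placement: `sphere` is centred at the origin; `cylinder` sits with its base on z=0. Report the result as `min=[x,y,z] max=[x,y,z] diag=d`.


min=[-28.900,-6.600,-9.000] max=[4.100,26.400,18.700] diag=54.271

A = translate([-12.4, 9.9, 3.3]) sphere(r=12.3) → bbox [-24.7,-2.4,-9] .. [-0.1,22.2,15.6]
B = cylinder(h=3.1, r=4.2) → bbox [-4.2,-4.2,0] .. [4.2,4.2,3.1]
lo = A.lo+B.lo = [-24.7-4.2, -2.4-4.2, -9+0] = [-28.900,-6.600,-9.000]
hi = A.hi+B.hi = [-0.1+4.2, 22.2+4.2, 15.6+3.1] = [4.100,26.400,18.700]
diag = √(33²+33²+27.7²) = √2945.29 = 54.271


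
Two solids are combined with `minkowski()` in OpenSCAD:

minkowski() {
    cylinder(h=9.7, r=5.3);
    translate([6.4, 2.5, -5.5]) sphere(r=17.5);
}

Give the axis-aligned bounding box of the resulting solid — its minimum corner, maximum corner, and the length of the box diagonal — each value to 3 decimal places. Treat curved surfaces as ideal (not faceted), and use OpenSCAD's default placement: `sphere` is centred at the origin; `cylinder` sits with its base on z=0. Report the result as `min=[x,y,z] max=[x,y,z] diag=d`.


min=[-16.400,-20.300,-23.000] max=[29.200,25.300,21.700] diag=78.465

A = translate([6.4, 2.5, -5.5]) sphere(r=17.5) → bbox [-11.1,-15,-23] .. [23.9,20,12]
B = cylinder(h=9.7, r=5.3) → bbox [-5.3,-5.3,0] .. [5.3,5.3,9.7]
lo = A.lo+B.lo = [-11.1-5.3, -15-5.3, -23+0] = [-16.400,-20.300,-23.000]
hi = A.hi+B.hi = [23.9+5.3, 20+5.3, 12+9.7] = [29.200,25.300,21.700]
diag = √(45.6²+45.6²+44.7²) = √6156.81 = 78.465
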